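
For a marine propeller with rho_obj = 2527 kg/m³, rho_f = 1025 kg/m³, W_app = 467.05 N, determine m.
Formula: W_{app} = mg\left(1 - \frac{\rho_f}{\rho_{obj}}\right)
Substituting knowns: 467.05 = m·9.81·(1 − 1025/2527)
Solving for m: m = 467.05/(9.81·(1 − 1025/2527)) = 80.1 kg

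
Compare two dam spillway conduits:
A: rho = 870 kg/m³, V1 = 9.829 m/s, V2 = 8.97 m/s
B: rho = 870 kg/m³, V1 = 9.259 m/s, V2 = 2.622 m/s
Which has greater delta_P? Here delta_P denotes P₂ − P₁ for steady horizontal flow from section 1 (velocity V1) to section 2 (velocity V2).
delta_P(A) = 7.025 kPa, delta_P(B) = 34.3 kPa. Answer: B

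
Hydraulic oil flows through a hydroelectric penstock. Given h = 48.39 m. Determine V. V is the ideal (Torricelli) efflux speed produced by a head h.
Formula: V = \sqrt{2 g h}
V = √(2·9.81·48.39) = 30.81 m/s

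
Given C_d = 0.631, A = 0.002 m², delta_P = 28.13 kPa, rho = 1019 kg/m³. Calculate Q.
Formula: Q = C_d A \sqrt{\frac{2 \Delta P}{\rho}}
Q = 0.631·0.002·√(2·(28.13·1000)/1019)·1000 = 9.377 L/s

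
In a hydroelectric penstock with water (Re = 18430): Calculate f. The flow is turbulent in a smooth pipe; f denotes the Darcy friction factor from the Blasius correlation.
Formula: f = \frac{0.316}{Re^{0.25}}
f = 0.316/18430^0.25 = 0.02712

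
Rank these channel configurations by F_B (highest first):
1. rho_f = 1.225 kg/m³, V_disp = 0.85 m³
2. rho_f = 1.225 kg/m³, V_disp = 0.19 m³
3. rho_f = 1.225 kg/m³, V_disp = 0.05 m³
Case 1: F_B = 10.21 N
Case 2: F_B = 2.283 N
Case 3: F_B = 0.6009 N
Ranking (highest first): 1, 2, 3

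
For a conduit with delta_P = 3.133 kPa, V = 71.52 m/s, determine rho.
Formula: V = \sqrt{\frac{2 \Delta P}{\rho}}
Substituting knowns: 71.52 = √(2·(3.133·1000)/rho)
Solving for rho: rho = 2·(3.133·1000)/71.52² = 1.225 kg/m³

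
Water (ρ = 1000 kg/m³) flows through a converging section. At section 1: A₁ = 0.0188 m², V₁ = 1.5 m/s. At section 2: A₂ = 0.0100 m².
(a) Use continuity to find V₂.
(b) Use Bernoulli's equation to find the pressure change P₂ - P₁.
(a) Continuity: A₁V₁=A₂V₂ -> V₂=A₁V₁/A₂=0.0188*1.5/0.0100=2.82 m/s
(b) Bernoulli: P₂-P₁=0.5*rho*(V₁^2-V₂^2)/1000=0.5*1000*(1.5^2-2.82^2)/1000=-2.851 kPa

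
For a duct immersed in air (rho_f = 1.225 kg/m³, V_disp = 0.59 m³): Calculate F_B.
Formula: F_B = \rho_f g V_{disp}
F_B = 1.225·9.81·0.59 = 7.09 N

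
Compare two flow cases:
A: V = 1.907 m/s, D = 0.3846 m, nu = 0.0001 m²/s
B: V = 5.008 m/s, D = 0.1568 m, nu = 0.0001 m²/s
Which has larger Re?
Re(A) = 7334, Re(B) = 7853. Answer: B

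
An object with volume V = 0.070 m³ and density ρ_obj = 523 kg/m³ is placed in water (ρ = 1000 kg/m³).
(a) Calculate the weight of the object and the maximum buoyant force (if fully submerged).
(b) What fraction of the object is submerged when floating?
(a) W=rho_obj*g*V=523*9.81*0.070=359.1 N; F_B(max)=rho*g*V=1000*9.81*0.070=686.7 N
(b) Floating fraction=rho_obj/rho=523/1000=0.523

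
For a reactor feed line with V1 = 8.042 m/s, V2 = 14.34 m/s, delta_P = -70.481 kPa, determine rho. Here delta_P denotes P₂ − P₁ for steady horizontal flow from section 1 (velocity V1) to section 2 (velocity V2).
Formula: \Delta P = \frac{1}{2} \rho (V_1^2 - V_2^2)
Substituting knowns: -70.481 = 0.5·rho·(8.042² − 14.34²)/1000
Solving for rho: rho = 2·(-70.481·1000)/(8.042² − 14.34²) = 1000 kg/m³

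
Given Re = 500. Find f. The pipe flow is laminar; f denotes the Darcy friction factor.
Formula: f = \frac{64}{Re}
f = 64/500 = 0.128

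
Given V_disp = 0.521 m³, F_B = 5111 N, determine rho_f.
Formula: F_B = \rho_f g V_{disp}
Substituting knowns: 5111 = rho_f·9.81·0.521
Solving for rho_f: rho_f = 5111/(9.81·0.521) = 1000 kg/m³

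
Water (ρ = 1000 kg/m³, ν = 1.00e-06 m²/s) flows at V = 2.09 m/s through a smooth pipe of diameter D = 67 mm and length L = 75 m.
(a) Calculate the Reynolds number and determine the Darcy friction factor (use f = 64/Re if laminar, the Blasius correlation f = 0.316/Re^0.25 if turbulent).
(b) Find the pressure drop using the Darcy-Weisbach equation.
(a) Re = V·D/ν = 2.09·0.067/1.00e-06 = 140030 → turbulent (Re > 4000); f = 0.316/Re^0.25 = 0.316/140030^0.25 = 0.016335 (Blasius is strictly valid for Re ≲ 1e5; used here as the smooth-pipe estimate the problem specifies)
(b) Darcy-Weisbach: ΔP = f·(L/D)·½ρV²/1000 = 0.016335·(75/0.067)·½·1000·2.09²/1000 = 39.94 kPa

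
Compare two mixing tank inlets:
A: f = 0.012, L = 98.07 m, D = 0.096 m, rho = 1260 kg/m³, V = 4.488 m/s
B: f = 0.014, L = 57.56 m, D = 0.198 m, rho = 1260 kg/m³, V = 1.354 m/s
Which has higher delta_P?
delta_P(A) = 155.6 kPa, delta_P(B) = 4.701 kPa. Answer: A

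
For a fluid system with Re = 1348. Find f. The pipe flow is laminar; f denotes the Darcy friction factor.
Formula: f = \frac{64}{Re}
f = 64/1348 = 0.04748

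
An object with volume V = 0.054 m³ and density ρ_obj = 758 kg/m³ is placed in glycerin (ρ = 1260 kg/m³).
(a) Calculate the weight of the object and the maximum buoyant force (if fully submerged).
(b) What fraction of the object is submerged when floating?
(a) W=rho_obj*g*V=758*9.81*0.054=401.5 N; F_B(max)=rho*g*V=1260*9.81*0.054=667.5 N
(b) Floating fraction=rho_obj/rho=758/1260=0.602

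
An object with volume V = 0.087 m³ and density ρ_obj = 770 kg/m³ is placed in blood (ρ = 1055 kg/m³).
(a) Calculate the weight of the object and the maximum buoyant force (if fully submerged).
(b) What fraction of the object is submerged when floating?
(a) W=rho_obj*g*V=770*9.81*0.087=657.2 N; F_B(max)=rho*g*V=1055*9.81*0.087=900.4 N
(b) Floating fraction=rho_obj/rho=770/1055=0.730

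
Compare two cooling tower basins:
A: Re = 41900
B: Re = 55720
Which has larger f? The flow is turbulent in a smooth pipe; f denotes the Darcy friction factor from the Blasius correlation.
f(A) = 0.02209, f(B) = 0.02057. Answer: A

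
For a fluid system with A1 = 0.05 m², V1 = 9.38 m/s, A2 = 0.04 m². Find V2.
Formula: V_2 = \frac{A_1 V_1}{A_2}
V2 = 0.05·9.38/0.04 = 11.73 m/s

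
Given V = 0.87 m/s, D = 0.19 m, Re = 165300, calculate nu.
Formula: Re = \frac{V D}{\nu}
Substituting knowns: 165300 = 0.87·0.19/nu
Solving for nu: nu = 0.87·0.19/165300 = 1.000e-06 m²/s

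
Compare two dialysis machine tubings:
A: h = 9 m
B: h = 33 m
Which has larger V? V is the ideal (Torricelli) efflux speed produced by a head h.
V(A) = 13.29 m/s, V(B) = 25.45 m/s. Answer: B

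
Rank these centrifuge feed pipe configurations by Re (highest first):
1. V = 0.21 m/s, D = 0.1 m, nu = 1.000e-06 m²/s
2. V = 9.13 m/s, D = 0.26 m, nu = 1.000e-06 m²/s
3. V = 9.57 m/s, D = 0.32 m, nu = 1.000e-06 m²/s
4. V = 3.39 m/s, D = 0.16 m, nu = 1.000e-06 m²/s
Case 1: Re = 21000
Case 2: Re = 2.374e+06
Case 3: Re = 3.062e+06
Case 4: Re = 542400
Ranking (highest first): 3, 2, 4, 1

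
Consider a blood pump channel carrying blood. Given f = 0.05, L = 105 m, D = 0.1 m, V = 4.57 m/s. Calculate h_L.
Formula: h_L = f \frac{L}{D} \frac{V^2}{2g}
h_L = 0.05·(105/0.1)·4.57²/(2·9.81) = 55.88 m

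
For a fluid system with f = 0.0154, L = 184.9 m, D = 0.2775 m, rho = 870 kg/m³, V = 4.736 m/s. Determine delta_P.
Formula: \Delta P = f \frac{L}{D} \frac{\rho V^2}{2}
delta_P = 0.0154·(184.9/0.2775)·0.5·870·4.736²/1000 = 100.1 kPa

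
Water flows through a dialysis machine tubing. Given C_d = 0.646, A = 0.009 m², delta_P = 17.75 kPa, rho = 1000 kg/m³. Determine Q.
Formula: Q = C_d A \sqrt{\frac{2 \Delta P}{\rho}}
Q = 0.646·0.009·√(2·(17.75·1000)/1000)·1000 = 34.64 L/s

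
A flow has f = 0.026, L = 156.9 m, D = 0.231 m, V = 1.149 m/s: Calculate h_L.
Formula: h_L = f \frac{L}{D} \frac{V^2}{2g}
h_L = 0.026·(156.9/0.231)·1.149²/(2·9.81) = 1.188 m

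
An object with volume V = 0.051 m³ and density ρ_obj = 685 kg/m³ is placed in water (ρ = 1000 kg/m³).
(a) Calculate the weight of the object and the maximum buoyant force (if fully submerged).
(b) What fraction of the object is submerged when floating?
(a) W=rho_obj*g*V=685*9.81*0.051=342.7 N; F_B(max)=rho*g*V=1000*9.81*0.051=500.3 N
(b) Floating fraction=rho_obj/rho=685/1000=0.685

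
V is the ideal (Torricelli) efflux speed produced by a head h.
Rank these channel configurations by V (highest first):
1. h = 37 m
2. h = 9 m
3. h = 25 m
Case 1: V = 26.94 m/s
Case 2: V = 13.29 m/s
Case 3: V = 22.15 m/s
Ranking (highest first): 1, 3, 2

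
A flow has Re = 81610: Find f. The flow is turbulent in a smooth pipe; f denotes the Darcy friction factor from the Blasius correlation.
Formula: f = \frac{0.316}{Re^{0.25}}
f = 0.316/81610^0.25 = 0.0187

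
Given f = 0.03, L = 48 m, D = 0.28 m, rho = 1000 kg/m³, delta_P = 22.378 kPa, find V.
Formula: \Delta P = f \frac{L}{D} \frac{\rho V^2}{2}
Substituting knowns: 22.378 = 0.03·(48/0.28)·0.5·1000·V²/1000
Solving for V: V = √((22.378·1000)/(0.03·(48/0.28)·0.5·1000)) = 2.95 m/s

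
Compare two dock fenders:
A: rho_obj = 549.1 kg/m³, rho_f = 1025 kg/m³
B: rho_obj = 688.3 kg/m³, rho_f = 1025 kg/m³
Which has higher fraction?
fraction(A) = 0.5357, fraction(B) = 0.6715. Answer: B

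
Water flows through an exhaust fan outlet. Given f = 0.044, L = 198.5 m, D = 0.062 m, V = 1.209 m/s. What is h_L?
Formula: h_L = f \frac{L}{D} \frac{V^2}{2g}
h_L = 0.044·(198.5/0.062)·1.209²/(2·9.81) = 10.49 m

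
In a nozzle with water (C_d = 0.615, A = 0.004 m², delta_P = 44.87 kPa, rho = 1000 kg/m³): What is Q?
Formula: Q = C_d A \sqrt{\frac{2 \Delta P}{\rho}}
Q = 0.615·0.004·√(2·(44.87·1000)/1000)·1000 = 23.3 L/s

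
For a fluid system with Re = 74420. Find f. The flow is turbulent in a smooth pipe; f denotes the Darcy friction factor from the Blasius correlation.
Formula: f = \frac{0.316}{Re^{0.25}}
f = 0.316/74420^0.25 = 0.01913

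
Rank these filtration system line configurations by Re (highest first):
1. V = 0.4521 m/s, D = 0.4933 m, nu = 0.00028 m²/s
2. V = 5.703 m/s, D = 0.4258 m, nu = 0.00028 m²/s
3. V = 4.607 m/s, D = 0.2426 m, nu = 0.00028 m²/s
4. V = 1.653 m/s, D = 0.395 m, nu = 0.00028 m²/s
Case 1: Re = 796.5
Case 2: Re = 8673
Case 3: Re = 3992
Case 4: Re = 2332
Ranking (highest first): 2, 3, 4, 1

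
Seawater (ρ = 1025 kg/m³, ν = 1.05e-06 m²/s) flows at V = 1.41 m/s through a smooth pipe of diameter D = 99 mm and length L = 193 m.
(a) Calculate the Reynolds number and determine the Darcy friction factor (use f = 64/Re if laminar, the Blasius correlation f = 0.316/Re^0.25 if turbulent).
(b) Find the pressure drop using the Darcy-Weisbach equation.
(a) Re = V·D/ν = 1.41·0.099/1.05e-06 = 132940 → turbulent (Re > 4000); f = 0.316/Re^0.25 = 0.316/132940^0.25 = 0.016549 (Blasius is strictly valid for Re ≲ 1e5; used here as the smooth-pipe estimate the problem specifies)
(b) Darcy-Weisbach: ΔP = f·(L/D)·½ρV²/1000 = 0.016549·(193/0.099)·½·1025·1.41²/1000 = 32.87 kPa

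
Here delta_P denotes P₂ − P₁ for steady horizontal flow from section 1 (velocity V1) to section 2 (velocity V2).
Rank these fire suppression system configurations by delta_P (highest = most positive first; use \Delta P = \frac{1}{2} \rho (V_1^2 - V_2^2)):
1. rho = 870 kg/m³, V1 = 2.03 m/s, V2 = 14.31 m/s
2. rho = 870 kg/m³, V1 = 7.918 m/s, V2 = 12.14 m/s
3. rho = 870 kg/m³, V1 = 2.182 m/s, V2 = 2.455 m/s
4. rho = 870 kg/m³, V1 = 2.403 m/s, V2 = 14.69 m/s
Case 1: delta_P = -87.29 kPa
Case 2: delta_P = -36.84 kPa
Case 3: delta_P = -0.5507 kPa
Case 4: delta_P = -91.36 kPa
Ranking (highest first): 3, 2, 1, 4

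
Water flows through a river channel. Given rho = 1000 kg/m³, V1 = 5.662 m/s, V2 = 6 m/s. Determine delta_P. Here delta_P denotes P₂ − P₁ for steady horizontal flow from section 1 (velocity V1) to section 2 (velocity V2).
Formula: \Delta P = \frac{1}{2} \rho (V_1^2 - V_2^2)
delta_P = 0.5·1000·(5.662² − 6²)/1000 = -1.971 kPa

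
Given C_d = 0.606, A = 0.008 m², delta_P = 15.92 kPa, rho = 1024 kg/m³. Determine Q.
Formula: Q = C_d A \sqrt{\frac{2 \Delta P}{\rho}}
Q = 0.606·0.008·√(2·(15.92·1000)/1024)·1000 = 27.03 L/s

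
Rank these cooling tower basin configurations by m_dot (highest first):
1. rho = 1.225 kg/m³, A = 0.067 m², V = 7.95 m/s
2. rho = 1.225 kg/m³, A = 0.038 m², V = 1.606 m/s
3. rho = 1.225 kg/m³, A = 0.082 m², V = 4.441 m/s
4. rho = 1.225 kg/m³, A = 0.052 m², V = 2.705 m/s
Case 1: m_dot = 0.6525 kg/s
Case 2: m_dot = 0.07476 kg/s
Case 3: m_dot = 0.4461 kg/s
Case 4: m_dot = 0.1723 kg/s
Ranking (highest first): 1, 3, 4, 2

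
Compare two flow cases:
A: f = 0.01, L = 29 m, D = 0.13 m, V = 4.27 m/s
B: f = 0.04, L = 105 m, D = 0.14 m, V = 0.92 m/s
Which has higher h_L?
h_L(A) = 2.073 m, h_L(B) = 1.294 m. Answer: A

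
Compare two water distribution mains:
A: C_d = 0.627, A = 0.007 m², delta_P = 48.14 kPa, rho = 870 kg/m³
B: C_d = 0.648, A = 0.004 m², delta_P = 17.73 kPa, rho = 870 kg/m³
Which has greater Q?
Q(A) = 46.17 L/s, Q(B) = 16.55 L/s. Answer: A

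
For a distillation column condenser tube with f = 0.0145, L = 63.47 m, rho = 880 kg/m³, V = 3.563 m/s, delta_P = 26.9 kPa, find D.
Formula: \Delta P = f \frac{L}{D} \frac{\rho V^2}{2}
Substituting knowns: 26.9 = 0.0145·(63.47/D)·0.5·880·3.563²/1000
Solving for D: D = 0.0145·63.47·0.5·880·3.563²/(26.9·1000) = 0.1911 m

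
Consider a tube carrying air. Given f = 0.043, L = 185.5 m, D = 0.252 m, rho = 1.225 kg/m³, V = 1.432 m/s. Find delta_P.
Formula: \Delta P = f \frac{L}{D} \frac{\rho V^2}{2}
delta_P = 0.043·(185.5/0.252)·0.5·1.225·1.432²/1000 = 0.03976 kPa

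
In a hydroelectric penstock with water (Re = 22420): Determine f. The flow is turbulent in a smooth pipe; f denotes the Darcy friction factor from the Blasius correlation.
Formula: f = \frac{0.316}{Re^{0.25}}
f = 0.316/22420^0.25 = 0.02582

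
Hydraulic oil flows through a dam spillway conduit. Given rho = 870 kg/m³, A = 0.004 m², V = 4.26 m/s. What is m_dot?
Formula: \dot{m} = \rho A V
m_dot = 870·0.004·4.26 = 14.82 kg/s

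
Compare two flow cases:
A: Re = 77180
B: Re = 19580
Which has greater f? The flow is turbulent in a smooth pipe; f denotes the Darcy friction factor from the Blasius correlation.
f(A) = 0.01896, f(B) = 0.02671. Answer: B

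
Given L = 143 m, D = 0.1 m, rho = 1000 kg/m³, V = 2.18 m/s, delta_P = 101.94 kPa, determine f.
Formula: \Delta P = f \frac{L}{D} \frac{\rho V^2}{2}
Substituting knowns: 101.94 = f·(143/0.1)·0.5·1000·2.18²/1000
Solving for f: f = (101.94·1000)/((143/0.1)·0.5·1000·2.18²) = 0.03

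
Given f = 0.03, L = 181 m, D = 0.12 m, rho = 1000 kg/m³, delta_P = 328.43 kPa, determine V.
Formula: \Delta P = f \frac{L}{D} \frac{\rho V^2}{2}
Substituting knowns: 328.43 = 0.03·(181/0.12)·0.5·1000·V²/1000
Solving for V: V = √((328.43·1000)/(0.03·(181/0.12)·0.5·1000)) = 3.81 m/s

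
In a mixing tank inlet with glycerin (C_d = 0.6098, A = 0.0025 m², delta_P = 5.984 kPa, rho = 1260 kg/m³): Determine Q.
Formula: Q = C_d A \sqrt{\frac{2 \Delta P}{\rho}}
Q = 0.6098·0.0025·√(2·(5.984·1000)/1260)·1000 = 4.698 L/s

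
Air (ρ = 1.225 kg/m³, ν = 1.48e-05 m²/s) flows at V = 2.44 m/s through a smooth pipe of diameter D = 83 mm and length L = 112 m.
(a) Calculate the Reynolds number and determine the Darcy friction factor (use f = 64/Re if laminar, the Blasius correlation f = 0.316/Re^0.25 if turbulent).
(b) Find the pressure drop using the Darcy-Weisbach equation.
(a) Re = V·D/ν = 2.44·0.083/1.48e-05 = 13684 → turbulent (Re > 4000); f = 0.316/Re^0.25 = 0.316/13684^0.25 = 0.029217
(b) Darcy-Weisbach: ΔP = f·(L/D)·½ρV²/1000 = 0.029217·(112/0.083)·½·1.225·2.44²/1000 = 0.1438 kPa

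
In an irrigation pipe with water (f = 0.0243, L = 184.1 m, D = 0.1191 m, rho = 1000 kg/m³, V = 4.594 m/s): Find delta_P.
Formula: \Delta P = f \frac{L}{D} \frac{\rho V^2}{2}
delta_P = 0.0243·(184.1/0.1191)·0.5·1000·4.594²/1000 = 396.4 kPa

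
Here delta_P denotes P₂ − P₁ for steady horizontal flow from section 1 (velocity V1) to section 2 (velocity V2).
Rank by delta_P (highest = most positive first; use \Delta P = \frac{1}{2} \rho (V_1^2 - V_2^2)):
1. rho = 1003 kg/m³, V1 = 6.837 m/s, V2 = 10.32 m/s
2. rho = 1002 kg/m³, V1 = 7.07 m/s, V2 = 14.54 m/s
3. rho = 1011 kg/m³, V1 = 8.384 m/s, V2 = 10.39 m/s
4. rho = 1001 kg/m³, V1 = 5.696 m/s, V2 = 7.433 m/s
Case 1: delta_P = -29.97 kPa
Case 2: delta_P = -80.87 kPa
Case 3: delta_P = -19.04 kPa
Case 4: delta_P = -11.41 kPa
Ranking (highest first): 4, 3, 1, 2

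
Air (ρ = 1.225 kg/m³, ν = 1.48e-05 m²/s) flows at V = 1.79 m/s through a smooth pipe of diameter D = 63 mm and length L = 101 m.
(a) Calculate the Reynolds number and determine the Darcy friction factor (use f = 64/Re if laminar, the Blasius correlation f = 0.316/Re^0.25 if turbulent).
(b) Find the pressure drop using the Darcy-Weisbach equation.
(a) Re = V·D/ν = 1.79·0.063/1.48e-05 = 7619.6 → turbulent (Re > 4000); f = 0.316/Re^0.25 = 0.316/7619.6^0.25 = 0.033822
(b) Darcy-Weisbach: ΔP = f·(L/D)·½ρV²/1000 = 0.033822·(101/0.063)·½·1.225·1.79²/1000 = 0.1064 kPa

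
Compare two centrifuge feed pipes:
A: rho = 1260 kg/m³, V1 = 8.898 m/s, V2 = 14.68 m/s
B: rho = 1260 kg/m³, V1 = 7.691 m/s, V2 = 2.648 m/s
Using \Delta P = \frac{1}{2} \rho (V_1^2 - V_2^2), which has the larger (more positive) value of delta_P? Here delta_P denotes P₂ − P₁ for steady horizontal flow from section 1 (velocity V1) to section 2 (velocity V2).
delta_P(A) = -85.89 kPa, delta_P(B) = 32.85 kPa. Answer: B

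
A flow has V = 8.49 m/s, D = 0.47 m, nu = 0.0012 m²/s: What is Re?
Formula: Re = \frac{V D}{\nu}
Re = 8.49·0.47/0.0012 = 3325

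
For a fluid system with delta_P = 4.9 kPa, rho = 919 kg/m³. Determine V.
Formula: V = \sqrt{\frac{2 \Delta P}{\rho}}
V = √(2·(4.9·1000)/919) = 3.266 m/s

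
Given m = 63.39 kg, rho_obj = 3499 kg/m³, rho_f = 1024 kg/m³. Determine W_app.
Formula: W_{app} = mg\left(1 - \frac{\rho_f}{\rho_{obj}}\right)
W_app = 63.39·9.81·(1 − 1024/3499) = 439.9 N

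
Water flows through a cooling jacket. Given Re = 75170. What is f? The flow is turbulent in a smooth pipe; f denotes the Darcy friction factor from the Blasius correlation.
Formula: f = \frac{0.316}{Re^{0.25}}
f = 0.316/75170^0.25 = 0.01908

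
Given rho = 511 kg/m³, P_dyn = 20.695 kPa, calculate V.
Formula: P_{dyn} = \frac{1}{2} \rho V^2
Substituting knowns: 20.695 = 0.5·511·V²/1000
Solving for V: V = √(2·(20.695·1000)/511) = 9 m/s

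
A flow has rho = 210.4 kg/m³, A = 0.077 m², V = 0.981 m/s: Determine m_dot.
Formula: \dot{m} = \rho A V
m_dot = 210.4·0.077·0.981 = 15.89 kg/s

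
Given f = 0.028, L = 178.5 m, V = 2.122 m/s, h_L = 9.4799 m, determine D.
Formula: h_L = f \frac{L}{D} \frac{V^2}{2g}
Substituting knowns: 9.4799 = 0.028·(178.5/D)·2.122²/(2·9.81)
Solving for D: D = 0.028·178.5·2.122²/(2·9.81·9.4799) = 0.121 m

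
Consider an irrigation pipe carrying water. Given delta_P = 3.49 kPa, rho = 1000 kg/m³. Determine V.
Formula: V = \sqrt{\frac{2 \Delta P}{\rho}}
V = √(2·(3.49·1000)/1000) = 2.642 m/s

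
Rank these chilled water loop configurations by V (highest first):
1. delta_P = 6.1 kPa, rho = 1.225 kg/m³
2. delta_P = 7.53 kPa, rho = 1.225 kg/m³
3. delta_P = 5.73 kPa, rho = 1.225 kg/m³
Case 1: V = 99.8 m/s
Case 2: V = 110.9 m/s
Case 3: V = 96.72 m/s
Ranking (highest first): 2, 1, 3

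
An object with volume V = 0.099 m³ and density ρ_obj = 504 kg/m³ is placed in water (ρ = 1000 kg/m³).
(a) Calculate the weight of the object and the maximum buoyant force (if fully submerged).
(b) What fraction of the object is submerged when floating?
(a) W=rho_obj*g*V=504*9.81*0.099=489.5 N; F_B(max)=rho*g*V=1000*9.81*0.099=971.2 N
(b) Floating fraction=rho_obj/rho=504/1000=0.504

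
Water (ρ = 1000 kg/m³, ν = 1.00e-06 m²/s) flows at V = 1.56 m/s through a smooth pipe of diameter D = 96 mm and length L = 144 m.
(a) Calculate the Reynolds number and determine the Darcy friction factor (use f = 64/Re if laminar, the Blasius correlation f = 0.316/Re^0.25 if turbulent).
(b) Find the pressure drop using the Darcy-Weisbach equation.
(a) Re = V·D/ν = 1.56·0.096/1.00e-06 = 149760 → turbulent (Re > 4000); f = 0.316/Re^0.25 = 0.316/149760^0.25 = 0.016063 (Blasius is strictly valid for Re ≲ 1e5; used here as the smooth-pipe estimate the problem specifies)
(b) Darcy-Weisbach: ΔP = f·(L/D)·½ρV²/1000 = 0.016063·(144/0.096)·½·1000·1.56²/1000 = 29.32 kPa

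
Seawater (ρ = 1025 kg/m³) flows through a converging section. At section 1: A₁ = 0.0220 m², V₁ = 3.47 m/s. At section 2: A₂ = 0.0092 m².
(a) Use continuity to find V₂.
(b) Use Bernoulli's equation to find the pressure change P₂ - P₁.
(a) Continuity: A₁V₁=A₂V₂ -> V₂=A₁V₁/A₂=0.0220*3.47/0.0092=8.30 m/s
(b) Bernoulli: P₂-P₁=0.5*rho*(V₁^2-V₂^2)/1000=0.5*1025*(3.47^2-8.30^2)/1000=-29.14 kPa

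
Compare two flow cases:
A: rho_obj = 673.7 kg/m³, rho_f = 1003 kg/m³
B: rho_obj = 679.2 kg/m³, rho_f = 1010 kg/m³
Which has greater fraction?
fraction(A) = 0.6717, fraction(B) = 0.6725. Answer: B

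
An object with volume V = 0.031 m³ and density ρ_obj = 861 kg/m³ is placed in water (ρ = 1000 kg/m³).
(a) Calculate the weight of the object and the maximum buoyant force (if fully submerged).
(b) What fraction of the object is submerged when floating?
(a) W=rho_obj*g*V=861*9.81*0.031=261.8 N; F_B(max)=rho*g*V=1000*9.81*0.031=304.1 N
(b) Floating fraction=rho_obj/rho=861/1000=0.861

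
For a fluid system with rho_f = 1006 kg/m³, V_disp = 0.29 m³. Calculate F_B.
Formula: F_B = \rho_f g V_{disp}
F_B = 1006·9.81·0.29 = 2862 N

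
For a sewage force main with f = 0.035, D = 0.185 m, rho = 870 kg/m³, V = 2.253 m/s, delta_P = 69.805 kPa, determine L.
Formula: \Delta P = f \frac{L}{D} \frac{\rho V^2}{2}
Substituting knowns: 69.805 = 0.035·(L/0.185)·0.5·870·2.253²/1000
Solving for L: L = (69.805·1000)·0.185/(0.035·0.5·870·2.253²) = 167.1 m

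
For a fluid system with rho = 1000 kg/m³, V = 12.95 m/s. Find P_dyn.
Formula: P_{dyn} = \frac{1}{2} \rho V^2
P_dyn = 0.5·1000·12.95²/1000 = 83.85 kPa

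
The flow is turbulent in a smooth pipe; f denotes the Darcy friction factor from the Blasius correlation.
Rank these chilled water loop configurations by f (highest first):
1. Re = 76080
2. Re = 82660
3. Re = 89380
Case 1: f = 0.01903
Case 2: f = 0.01864
Case 3: f = 0.01828
Ranking (highest first): 1, 2, 3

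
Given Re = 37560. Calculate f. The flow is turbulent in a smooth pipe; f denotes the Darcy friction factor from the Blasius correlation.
Formula: f = \frac{0.316}{Re^{0.25}}
f = 0.316/37560^0.25 = 0.0227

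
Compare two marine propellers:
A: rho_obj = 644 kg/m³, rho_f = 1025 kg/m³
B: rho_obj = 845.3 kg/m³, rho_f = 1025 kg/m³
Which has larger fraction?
fraction(A) = 0.6283, fraction(B) = 0.8247. Answer: B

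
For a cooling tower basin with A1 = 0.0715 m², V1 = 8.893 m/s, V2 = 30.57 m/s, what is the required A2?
Formula: V_2 = \frac{A_1 V_1}{A_2}
Substituting knowns: 30.57 = 0.0715·8.893/A2
Solving for A2: A2 = 0.0715·8.893/30.57 = 0.0208 m²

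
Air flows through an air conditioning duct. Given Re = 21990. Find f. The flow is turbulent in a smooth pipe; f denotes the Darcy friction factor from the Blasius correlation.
Formula: f = \frac{0.316}{Re^{0.25}}
f = 0.316/21990^0.25 = 0.02595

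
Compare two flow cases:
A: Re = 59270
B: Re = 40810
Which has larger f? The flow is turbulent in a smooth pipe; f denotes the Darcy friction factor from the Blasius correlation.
f(A) = 0.02025, f(B) = 0.02223. Answer: B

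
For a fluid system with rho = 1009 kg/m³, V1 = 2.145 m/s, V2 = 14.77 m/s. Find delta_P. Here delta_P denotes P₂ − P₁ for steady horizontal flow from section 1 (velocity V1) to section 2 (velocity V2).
Formula: \Delta P = \frac{1}{2} \rho (V_1^2 - V_2^2)
delta_P = 0.5·1009·(2.145² − 14.77²)/1000 = -107.7 kPa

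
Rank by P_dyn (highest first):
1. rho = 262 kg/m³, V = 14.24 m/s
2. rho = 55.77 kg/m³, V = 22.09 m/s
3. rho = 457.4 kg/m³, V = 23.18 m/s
Case 1: P_dyn = 26.56 kPa
Case 2: P_dyn = 13.61 kPa
Case 3: P_dyn = 122.9 kPa
Ranking (highest first): 3, 1, 2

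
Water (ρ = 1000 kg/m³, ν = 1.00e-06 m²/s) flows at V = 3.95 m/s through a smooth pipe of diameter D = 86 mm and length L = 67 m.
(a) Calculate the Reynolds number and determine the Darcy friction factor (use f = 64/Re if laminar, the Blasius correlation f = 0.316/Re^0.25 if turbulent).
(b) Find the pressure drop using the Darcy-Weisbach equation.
(a) Re = V·D/ν = 3.95·0.086/1.00e-06 = 339700 → turbulent (Re > 4000); f = 0.316/Re^0.25 = 0.316/339700^0.25 = 0.013089 (Blasius is strictly valid for Re ≲ 1e5; used here as the smooth-pipe estimate the problem specifies)
(b) Darcy-Weisbach: ΔP = f·(L/D)·½ρV²/1000 = 0.013089·(67/0.086)·½·1000·3.95²/1000 = 79.55 kPa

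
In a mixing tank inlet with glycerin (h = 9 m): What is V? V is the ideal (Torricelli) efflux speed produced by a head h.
Formula: V = \sqrt{2 g h}
V = √(2·9.81·9) = 13.29 m/s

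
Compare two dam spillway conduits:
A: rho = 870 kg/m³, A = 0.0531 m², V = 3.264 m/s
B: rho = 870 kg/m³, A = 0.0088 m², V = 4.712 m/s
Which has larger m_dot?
m_dot(A) = 150.8 kg/s, m_dot(B) = 36.08 kg/s. Answer: A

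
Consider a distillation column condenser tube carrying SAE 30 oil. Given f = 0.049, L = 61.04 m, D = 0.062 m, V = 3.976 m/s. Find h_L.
Formula: h_L = f \frac{L}{D} \frac{V^2}{2g}
h_L = 0.049·(61.04/0.062)·3.976²/(2·9.81) = 38.87 m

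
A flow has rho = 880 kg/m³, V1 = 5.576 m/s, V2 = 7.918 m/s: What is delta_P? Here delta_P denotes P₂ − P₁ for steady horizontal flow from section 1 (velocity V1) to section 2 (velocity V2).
Formula: \Delta P = \frac{1}{2} \rho (V_1^2 - V_2^2)
delta_P = 0.5·880·(5.576² − 7.918²)/1000 = -13.91 kPa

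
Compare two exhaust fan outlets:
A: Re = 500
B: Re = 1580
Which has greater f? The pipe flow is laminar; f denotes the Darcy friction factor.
f(A) = 0.128, f(B) = 0.04051. Answer: A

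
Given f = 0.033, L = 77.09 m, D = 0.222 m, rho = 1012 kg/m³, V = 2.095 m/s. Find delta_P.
Formula: \Delta P = f \frac{L}{D} \frac{\rho V^2}{2}
delta_P = 0.033·(77.09/0.222)·0.5·1012·2.095²/1000 = 25.45 kPa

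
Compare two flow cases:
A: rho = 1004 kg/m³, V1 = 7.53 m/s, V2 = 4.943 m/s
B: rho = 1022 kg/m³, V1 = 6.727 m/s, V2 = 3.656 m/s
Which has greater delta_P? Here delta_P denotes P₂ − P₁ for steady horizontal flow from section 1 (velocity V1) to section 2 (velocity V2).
delta_P(A) = 16.2 kPa, delta_P(B) = 16.29 kPa. Answer: B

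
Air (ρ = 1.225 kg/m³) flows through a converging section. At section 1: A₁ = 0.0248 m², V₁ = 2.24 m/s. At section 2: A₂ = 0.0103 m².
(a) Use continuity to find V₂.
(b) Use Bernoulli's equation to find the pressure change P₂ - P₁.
(a) Continuity: A₁V₁=A₂V₂ -> V₂=A₁V₁/A₂=0.0248*2.24/0.0103=5.39 m/s
(b) Bernoulli: P₂-P₁=0.5*rho*(V₁^2-V₂^2)/1000=0.5*1.225*(2.24^2-5.39^2)/1000=-0.01472 kPa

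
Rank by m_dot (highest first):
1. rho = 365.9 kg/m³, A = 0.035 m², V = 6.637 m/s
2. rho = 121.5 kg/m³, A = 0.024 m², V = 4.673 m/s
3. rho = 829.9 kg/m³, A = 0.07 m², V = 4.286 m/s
Case 1: m_dot = 85 kg/s
Case 2: m_dot = 13.63 kg/s
Case 3: m_dot = 249 kg/s
Ranking (highest first): 3, 1, 2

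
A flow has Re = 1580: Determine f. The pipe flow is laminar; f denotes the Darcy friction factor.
Formula: f = \frac{64}{Re}
f = 64/1580 = 0.04051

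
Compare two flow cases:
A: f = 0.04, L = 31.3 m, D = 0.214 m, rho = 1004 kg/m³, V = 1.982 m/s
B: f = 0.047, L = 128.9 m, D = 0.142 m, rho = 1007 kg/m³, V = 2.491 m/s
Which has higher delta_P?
delta_P(A) = 11.54 kPa, delta_P(B) = 133.3 kPa. Answer: B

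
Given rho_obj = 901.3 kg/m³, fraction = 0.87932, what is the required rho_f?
Formula: f_{sub} = \frac{\rho_{obj}}{\rho_f}
Substituting knowns: 0.87932 = 901.3/rho_f
Solving for rho_f: rho_f = 901.3/0.87932 = 1025 kg/m³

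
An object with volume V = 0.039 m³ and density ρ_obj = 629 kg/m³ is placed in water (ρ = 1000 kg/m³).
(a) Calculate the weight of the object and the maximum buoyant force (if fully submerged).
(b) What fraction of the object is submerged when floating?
(a) W=rho_obj*g*V=629*9.81*0.039=240.6 N; F_B(max)=rho*g*V=1000*9.81*0.039=382.6 N
(b) Floating fraction=rho_obj/rho=629/1000=0.629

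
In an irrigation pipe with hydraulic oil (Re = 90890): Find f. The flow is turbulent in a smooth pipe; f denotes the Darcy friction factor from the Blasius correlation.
Formula: f = \frac{0.316}{Re^{0.25}}
f = 0.316/90890^0.25 = 0.0182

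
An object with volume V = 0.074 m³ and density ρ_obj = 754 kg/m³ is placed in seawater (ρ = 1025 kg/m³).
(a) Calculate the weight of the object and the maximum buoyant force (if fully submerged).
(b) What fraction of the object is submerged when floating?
(a) W=rho_obj*g*V=754*9.81*0.074=547.4 N; F_B(max)=rho*g*V=1025*9.81*0.074=744.1 N
(b) Floating fraction=rho_obj/rho=754/1025=0.736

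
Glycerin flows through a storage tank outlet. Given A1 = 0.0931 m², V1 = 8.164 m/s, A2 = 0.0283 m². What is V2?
Formula: V_2 = \frac{A_1 V_1}{A_2}
V2 = 0.0931·8.164/0.0283 = 26.86 m/s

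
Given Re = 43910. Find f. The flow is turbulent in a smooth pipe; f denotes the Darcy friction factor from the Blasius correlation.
Formula: f = \frac{0.316}{Re^{0.25}}
f = 0.316/43910^0.25 = 0.02183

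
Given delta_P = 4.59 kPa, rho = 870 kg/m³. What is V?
Formula: V = \sqrt{\frac{2 \Delta P}{\rho}}
V = √(2·(4.59·1000)/870) = 3.248 m/s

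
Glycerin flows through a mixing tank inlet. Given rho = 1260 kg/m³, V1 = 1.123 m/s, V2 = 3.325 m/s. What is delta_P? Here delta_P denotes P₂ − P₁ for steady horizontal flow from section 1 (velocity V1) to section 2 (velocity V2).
Formula: \Delta P = \frac{1}{2} \rho (V_1^2 - V_2^2)
delta_P = 0.5·1260·(1.123² − 3.325²)/1000 = -6.171 kPa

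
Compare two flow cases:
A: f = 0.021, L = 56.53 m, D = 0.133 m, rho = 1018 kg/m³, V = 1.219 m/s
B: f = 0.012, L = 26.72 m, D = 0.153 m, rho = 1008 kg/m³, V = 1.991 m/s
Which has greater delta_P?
delta_P(A) = 6.751 kPa, delta_P(B) = 4.187 kPa. Answer: A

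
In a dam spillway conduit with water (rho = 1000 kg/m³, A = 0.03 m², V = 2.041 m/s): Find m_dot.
Formula: \dot{m} = \rho A V
m_dot = 1000·0.03·2.041 = 61.23 kg/s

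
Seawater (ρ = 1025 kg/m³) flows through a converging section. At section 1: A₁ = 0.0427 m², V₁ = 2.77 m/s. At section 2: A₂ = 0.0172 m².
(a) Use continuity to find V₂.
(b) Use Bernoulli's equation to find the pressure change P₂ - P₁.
(a) Continuity: A₁V₁=A₂V₂ -> V₂=A₁V₁/A₂=0.0427*2.77/0.0172=6.88 m/s
(b) Bernoulli: P₂-P₁=0.5*rho*(V₁^2-V₂^2)/1000=0.5*1025*(2.77^2-6.88^2)/1000=-20.33 kPa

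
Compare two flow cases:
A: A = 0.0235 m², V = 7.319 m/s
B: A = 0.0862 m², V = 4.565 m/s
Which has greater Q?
Q(A) = 172 L/s, Q(B) = 393.5 L/s. Answer: B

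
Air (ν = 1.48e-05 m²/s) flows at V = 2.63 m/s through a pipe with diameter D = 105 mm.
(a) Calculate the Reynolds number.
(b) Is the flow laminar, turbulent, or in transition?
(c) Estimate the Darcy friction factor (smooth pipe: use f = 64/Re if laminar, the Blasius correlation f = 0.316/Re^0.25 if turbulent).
(a) Re = V·D/ν = 2.63·0.105/1.48e-05 = 18659
(b) Flow regime: turbulent (Re > 4000)
(c) Friction factor: f = 0.316/Re^0.25 = 0.316/18659^0.25 = 0.02704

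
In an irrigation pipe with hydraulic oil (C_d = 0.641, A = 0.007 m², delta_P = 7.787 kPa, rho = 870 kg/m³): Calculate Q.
Formula: Q = C_d A \sqrt{\frac{2 \Delta P}{\rho}}
Q = 0.641·0.007·√(2·(7.787·1000)/870)·1000 = 18.98 L/s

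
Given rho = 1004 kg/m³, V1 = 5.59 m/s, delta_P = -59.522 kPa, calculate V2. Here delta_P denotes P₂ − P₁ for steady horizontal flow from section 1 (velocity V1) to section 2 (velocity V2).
Formula: \Delta P = \frac{1}{2} \rho (V_1^2 - V_2^2)
Substituting knowns: -59.522 = 0.5·1004·(5.59² − V2²)/1000
Solving for V2: V2 = √(5.59² − 2·(-59.522·1000)/1004) = 12.24 m/s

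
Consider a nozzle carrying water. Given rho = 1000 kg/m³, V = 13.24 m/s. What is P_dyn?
Formula: P_{dyn} = \frac{1}{2} \rho V^2
P_dyn = 0.5·1000·13.24²/1000 = 87.65 kPa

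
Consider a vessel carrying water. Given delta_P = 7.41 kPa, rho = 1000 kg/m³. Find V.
Formula: V = \sqrt{\frac{2 \Delta P}{\rho}}
V = √(2·(7.41·1000)/1000) = 3.85 m/s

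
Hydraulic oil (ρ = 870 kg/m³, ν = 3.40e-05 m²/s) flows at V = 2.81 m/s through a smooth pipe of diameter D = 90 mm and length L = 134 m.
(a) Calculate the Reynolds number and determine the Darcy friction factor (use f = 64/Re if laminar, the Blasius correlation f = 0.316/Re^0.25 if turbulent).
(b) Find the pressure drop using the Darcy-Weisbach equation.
(a) Re = V·D/ν = 2.81·0.09/3.40e-05 = 7438.2 → turbulent (Re > 4000); f = 0.316/Re^0.25 = 0.316/7438.2^0.25 = 0.034027
(b) Darcy-Weisbach: ΔP = f·(L/D)·½ρV²/1000 = 0.034027·(134/0.090)·½·870·2.81²/1000 = 174 kPa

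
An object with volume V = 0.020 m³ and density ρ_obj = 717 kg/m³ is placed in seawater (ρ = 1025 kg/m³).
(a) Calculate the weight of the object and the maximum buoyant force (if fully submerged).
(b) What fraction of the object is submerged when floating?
(a) W=rho_obj*g*V=717*9.81*0.020=140.7 N; F_B(max)=rho*g*V=1025*9.81*0.020=201.1 N
(b) Floating fraction=rho_obj/rho=717/1025=0.700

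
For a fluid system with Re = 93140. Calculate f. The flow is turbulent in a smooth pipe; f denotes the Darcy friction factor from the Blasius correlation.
Formula: f = \frac{0.316}{Re^{0.25}}
f = 0.316/93140^0.25 = 0.01809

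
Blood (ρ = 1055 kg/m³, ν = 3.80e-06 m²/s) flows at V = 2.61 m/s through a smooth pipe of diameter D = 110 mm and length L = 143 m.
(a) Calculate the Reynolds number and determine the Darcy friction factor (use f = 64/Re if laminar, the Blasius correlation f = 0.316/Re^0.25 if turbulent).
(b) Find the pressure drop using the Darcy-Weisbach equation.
(a) Re = V·D/ν = 2.61·0.11/3.80e-06 = 75553 → turbulent (Re > 4000); f = 0.316/Re^0.25 = 0.316/75553^0.25 = 0.01906
(b) Darcy-Weisbach: ΔP = f·(L/D)·½ρV²/1000 = 0.01906·(143/0.110)·½·1055·2.61²/1000 = 89.04 kPa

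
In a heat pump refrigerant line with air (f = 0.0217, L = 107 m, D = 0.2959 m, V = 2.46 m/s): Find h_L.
Formula: h_L = f \frac{L}{D} \frac{V^2}{2g}
h_L = 0.0217·(107/0.2959)·2.46²/(2·9.81) = 2.42 m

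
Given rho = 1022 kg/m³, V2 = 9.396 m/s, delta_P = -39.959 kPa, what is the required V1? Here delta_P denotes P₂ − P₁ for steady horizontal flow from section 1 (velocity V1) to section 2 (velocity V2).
Formula: \Delta P = \frac{1}{2} \rho (V_1^2 - V_2^2)
Substituting knowns: -39.959 = 0.5·1022·(V1² − 9.396²)/1000
Solving for V1: V1 = √(9.396² + 2·(-39.959·1000)/1022) = 3.176 m/s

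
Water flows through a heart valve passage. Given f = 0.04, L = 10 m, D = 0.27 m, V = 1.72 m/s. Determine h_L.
Formula: h_L = f \frac{L}{D} \frac{V^2}{2g}
h_L = 0.04·(10/0.27)·1.72²/(2·9.81) = 0.2234 m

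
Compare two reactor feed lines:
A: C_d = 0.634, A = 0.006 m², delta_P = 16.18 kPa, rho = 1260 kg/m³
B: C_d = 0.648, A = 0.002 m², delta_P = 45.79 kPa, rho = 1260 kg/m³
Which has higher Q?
Q(A) = 19.28 L/s, Q(B) = 11.05 L/s. Answer: A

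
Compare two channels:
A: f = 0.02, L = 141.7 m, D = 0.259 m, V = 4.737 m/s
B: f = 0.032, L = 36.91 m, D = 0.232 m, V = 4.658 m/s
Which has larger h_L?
h_L(A) = 12.51 m, h_L(B) = 5.63 m. Answer: A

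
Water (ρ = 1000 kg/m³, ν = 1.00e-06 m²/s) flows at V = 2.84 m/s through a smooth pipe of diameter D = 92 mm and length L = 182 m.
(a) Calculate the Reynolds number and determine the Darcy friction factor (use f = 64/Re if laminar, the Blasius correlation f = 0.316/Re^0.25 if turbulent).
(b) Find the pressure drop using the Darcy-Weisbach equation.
(a) Re = V·D/ν = 2.84·0.092/1.00e-06 = 261280 → turbulent (Re > 4000); f = 0.316/Re^0.25 = 0.316/261280^0.25 = 0.013977 (Blasius is strictly valid for Re ≲ 1e5; used here as the smooth-pipe estimate the problem specifies)
(b) Darcy-Weisbach: ΔP = f·(L/D)·½ρV²/1000 = 0.013977·(182/0.092)·½·1000·2.84²/1000 = 111.5 kPa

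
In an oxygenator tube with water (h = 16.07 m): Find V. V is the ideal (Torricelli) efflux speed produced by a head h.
Formula: V = \sqrt{2 g h}
V = √(2·9.81·16.07) = 17.76 m/s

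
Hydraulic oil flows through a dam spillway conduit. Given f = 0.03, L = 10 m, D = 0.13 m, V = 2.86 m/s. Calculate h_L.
Formula: h_L = f \frac{L}{D} \frac{V^2}{2g}
h_L = 0.03·(10/0.13)·2.86²/(2·9.81) = 0.9621 m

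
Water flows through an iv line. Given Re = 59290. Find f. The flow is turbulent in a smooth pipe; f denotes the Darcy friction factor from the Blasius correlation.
Formula: f = \frac{0.316}{Re^{0.25}}
f = 0.316/59290^0.25 = 0.02025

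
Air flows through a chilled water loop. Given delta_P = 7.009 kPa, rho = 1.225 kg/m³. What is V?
Formula: V = \sqrt{\frac{2 \Delta P}{\rho}}
V = √(2·(7.009·1000)/1.225) = 107 m/s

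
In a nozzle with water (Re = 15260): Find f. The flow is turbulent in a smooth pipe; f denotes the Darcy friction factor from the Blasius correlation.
Formula: f = \frac{0.316}{Re^{0.25}}
f = 0.316/15260^0.25 = 0.02843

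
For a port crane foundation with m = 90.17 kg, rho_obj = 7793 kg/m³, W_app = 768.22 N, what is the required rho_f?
Formula: W_{app} = mg\left(1 - \frac{\rho_f}{\rho_{obj}}\right)
Substituting knowns: 768.22 = 90.17·9.81·(1 − rho_f/7793)
Solving for rho_f: rho_f = 7793·(1 − 768.22/(90.17·9.81)) = 1025 kg/m³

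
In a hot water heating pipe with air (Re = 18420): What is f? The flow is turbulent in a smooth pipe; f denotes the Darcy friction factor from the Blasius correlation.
Formula: f = \frac{0.316}{Re^{0.25}}
f = 0.316/18420^0.25 = 0.02712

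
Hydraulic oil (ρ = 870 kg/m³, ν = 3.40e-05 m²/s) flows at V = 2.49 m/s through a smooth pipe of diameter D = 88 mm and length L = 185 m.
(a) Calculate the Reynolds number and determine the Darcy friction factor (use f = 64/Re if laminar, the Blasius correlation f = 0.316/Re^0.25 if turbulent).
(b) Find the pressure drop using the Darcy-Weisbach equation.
(a) Re = V·D/ν = 2.49·0.088/3.40e-05 = 6444.7 → turbulent (Re > 4000); f = 0.316/Re^0.25 = 0.316/6444.7^0.25 = 0.035268
(b) Darcy-Weisbach: ΔP = f·(L/D)·½ρV²/1000 = 0.035268·(185/0.088)·½·870·2.49²/1000 = 200 kPa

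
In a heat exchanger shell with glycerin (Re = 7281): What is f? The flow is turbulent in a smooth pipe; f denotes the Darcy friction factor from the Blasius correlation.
Formula: f = \frac{0.316}{Re^{0.25}}
f = 0.316/7281^0.25 = 0.03421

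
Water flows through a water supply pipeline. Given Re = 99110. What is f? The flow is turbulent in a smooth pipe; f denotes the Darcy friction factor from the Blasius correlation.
Formula: f = \frac{0.316}{Re^{0.25}}
f = 0.316/99110^0.25 = 0.01781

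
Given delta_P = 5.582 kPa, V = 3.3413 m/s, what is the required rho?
Formula: V = \sqrt{\frac{2 \Delta P}{\rho}}
Substituting knowns: 3.3413 = √(2·(5.582·1000)/rho)
Solving for rho: rho = 2·(5.582·1000)/3.3413² = 1000 kg/m³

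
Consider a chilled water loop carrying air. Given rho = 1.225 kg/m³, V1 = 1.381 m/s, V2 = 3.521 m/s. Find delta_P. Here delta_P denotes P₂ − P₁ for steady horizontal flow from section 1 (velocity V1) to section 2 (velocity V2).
Formula: \Delta P = \frac{1}{2} \rho (V_1^2 - V_2^2)
delta_P = 0.5·1.225·(1.381² − 3.521²)/1000 = -0.006425 kPa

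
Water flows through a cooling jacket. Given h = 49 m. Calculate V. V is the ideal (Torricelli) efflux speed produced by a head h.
Formula: V = \sqrt{2 g h}
V = √(2·9.81·49) = 31.01 m/s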